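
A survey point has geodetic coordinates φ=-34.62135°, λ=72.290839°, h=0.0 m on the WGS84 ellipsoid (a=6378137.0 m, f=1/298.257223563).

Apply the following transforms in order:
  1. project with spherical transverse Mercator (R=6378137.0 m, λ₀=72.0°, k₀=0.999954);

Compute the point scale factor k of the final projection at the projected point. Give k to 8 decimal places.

0.99996272

start: φ=-34.621350°, λ=72.290839°, h=0.000 m
→ into tm (λ₀=72.0°): φ=-34.62135000°, λ−λ₀=0.29083900°
scale k = 0.99996272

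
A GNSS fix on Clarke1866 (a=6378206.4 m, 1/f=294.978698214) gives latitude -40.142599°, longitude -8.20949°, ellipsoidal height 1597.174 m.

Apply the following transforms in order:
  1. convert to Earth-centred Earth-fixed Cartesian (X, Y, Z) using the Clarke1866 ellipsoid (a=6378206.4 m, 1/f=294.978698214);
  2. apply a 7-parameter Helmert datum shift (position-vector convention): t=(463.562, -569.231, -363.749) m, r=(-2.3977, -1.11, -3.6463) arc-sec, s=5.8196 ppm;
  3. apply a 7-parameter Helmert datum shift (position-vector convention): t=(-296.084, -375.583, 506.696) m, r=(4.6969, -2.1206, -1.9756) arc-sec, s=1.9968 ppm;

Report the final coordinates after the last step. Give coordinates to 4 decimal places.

X=4834067.8931 m, Y=-698417.4432 m, Z=-4090754.9012 m

start: φ=-40.142599°, λ=-8.209490°, h=1597.174 m
→ ECEF (a=6378206.400, f=1/294.978698214): X=4833817.5679, Y=-697381.0311, Z=-4090933.7960
→ Helmert 7p (PV): X=4834318.9478, Y=-698087.3270, Z=-4091287.2329
→ Helmert 7p (PV): X=4834067.8931, Y=-698417.4432, Z=-4090754.9012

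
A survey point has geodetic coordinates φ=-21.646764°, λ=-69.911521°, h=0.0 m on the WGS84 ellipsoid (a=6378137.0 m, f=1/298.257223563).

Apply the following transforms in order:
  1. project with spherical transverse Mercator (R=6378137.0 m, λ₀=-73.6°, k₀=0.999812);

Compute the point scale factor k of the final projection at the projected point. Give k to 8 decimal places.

1.00160417

start: φ=-21.646764°, λ=-69.911521°, h=0.000 m
→ into tm (λ₀=-73.6°): φ=-21.64676400°, λ−λ₀=3.68847900°
scale k = 1.00160417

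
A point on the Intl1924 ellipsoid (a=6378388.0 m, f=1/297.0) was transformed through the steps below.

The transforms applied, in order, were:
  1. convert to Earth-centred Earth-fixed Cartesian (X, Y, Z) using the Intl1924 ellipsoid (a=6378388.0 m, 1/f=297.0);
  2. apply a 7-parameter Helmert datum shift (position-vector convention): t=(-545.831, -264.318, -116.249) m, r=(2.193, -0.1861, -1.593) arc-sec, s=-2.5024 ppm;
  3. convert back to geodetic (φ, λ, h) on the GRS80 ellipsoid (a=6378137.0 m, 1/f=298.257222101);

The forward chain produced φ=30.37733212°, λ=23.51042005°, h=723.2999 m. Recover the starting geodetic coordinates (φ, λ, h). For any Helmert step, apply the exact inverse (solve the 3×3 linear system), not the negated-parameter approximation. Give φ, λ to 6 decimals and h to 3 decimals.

φ=30.375899°, λ=23.511432°, h=1093.020 m

start: φ=30.377332°, λ=23.510420°, h=723.300 m
→ ECEF (a=6378137.000, f=1/298.257222101): X=5050626.9042, Y=2197167.3523, Z=3206895.6855
→ Helmert⁻¹: X=5051171.2972, Y=2197510.2764, Z=3206992.0385
→ geod (Bowring, a=6378388.000): φ=30.37589900°, λ=23.51143200°, h=1093.0200 m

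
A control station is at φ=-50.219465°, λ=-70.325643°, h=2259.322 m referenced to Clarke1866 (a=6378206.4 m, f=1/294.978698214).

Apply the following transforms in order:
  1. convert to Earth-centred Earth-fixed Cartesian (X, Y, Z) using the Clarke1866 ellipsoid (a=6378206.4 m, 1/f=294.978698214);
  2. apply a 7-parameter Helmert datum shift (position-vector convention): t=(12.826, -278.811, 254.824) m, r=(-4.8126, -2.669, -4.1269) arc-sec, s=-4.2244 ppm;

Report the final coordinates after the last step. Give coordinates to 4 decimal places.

X=1377229.6036 m, Y=-3852307.5371 m, Z=-4879593.3570 m

start: φ=-50.219465°, λ=-70.325643°, h=2259.322 m
→ ECEF (a=6378206.400, f=1/294.978698214): X=1377236.5182, Y=-3851903.5829, Z=-4879976.4897
→ Helmert 7p (PV): X=1377229.6036, Y=-3852307.5371, Z=-4879593.3570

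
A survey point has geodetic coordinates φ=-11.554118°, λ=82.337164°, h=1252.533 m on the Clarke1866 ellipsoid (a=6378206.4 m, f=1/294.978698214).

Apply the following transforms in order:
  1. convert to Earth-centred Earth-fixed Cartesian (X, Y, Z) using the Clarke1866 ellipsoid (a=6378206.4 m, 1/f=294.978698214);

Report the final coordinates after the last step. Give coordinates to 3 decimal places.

start: φ=-11.554118°, λ=82.337164°, h=1252.533 m
→ ECEF (a=6378206.400, f=1/294.978698214): X=833533.9371, Y=6195211.5389, Z=-1269288.9151

X=833533.937 m, Y=6195211.539 m, Z=-1269288.915 m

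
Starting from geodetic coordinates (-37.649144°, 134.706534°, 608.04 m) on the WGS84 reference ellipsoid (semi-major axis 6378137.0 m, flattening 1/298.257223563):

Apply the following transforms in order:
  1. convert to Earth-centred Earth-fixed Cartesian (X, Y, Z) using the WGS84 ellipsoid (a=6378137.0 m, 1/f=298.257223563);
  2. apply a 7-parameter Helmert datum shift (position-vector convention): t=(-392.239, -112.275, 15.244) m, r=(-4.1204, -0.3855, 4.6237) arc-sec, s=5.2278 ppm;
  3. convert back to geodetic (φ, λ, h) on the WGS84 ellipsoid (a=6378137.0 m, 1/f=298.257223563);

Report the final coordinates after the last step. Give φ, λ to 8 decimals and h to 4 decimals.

φ=-37.64884516°, λ=134.71243039°, h=787.6685 m

start: φ=-37.649144°, λ=134.706534°, h=608.040 m
→ ECEF (a=6378137.000, f=1/298.257223563): X=-3557330.6603, Y=3593959.5166, Z=-3875054.9585
→ Helmert 7p (PV): X=-3557814.8178, Y=3593708.8779, Z=-3875138.4153
→ geod (Bowring, a=6378137.000): φ=-37.64884516°, λ=134.71243039°, h=787.6685 m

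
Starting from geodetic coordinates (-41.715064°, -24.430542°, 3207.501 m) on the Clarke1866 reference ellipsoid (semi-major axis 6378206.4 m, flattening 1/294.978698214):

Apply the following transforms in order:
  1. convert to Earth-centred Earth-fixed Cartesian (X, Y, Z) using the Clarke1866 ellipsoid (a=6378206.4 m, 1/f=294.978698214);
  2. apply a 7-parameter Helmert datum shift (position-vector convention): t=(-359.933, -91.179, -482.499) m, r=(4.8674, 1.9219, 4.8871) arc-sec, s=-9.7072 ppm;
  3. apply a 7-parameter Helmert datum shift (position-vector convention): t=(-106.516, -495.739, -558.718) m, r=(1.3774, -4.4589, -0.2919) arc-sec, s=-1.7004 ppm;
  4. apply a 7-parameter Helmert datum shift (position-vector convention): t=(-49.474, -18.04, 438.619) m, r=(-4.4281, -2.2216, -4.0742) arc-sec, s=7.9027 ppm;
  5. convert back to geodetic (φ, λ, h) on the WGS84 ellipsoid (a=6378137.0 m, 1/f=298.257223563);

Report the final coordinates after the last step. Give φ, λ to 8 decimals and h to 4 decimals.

start: φ=-41.715064°, λ=-24.430542°, h=3207.501 m
→ ECEF (a=6378206.400, f=1/294.978698214): X=4343494.4289, Y=-1973088.8976, Z=-4223966.4473
→ Helmert 7p (PV): X=4343099.7243, Y=-1972958.3372, Z=-4224494.9743
→ Helmert 7p (PV): X=4343074.3535, Y=-1973428.6572, Z=-4224965.7978
→ Helmert 7p (PV): X=4343065.7274, Y=-1973638.7813, Z=-4224471.4235
→ geod (Bowring, a=6378137.000): φ=-41.71730510°, λ=-24.43868458°, h=3386.2261 m

φ=-41.71730510°, λ=-24.43868458°, h=3386.2261 m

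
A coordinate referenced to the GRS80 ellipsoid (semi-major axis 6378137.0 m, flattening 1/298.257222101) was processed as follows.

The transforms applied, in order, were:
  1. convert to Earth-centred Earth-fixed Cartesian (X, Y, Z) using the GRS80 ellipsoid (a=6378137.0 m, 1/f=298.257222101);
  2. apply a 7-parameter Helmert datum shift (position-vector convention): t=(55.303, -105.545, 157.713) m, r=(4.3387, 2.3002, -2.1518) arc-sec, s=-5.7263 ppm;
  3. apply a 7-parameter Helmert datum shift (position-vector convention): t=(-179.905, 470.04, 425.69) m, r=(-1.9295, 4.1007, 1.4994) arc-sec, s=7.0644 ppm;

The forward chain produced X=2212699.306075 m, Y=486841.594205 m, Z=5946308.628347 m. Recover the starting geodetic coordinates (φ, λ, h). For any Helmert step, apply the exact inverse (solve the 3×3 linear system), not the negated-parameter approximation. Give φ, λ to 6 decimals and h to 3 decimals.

φ=69.269499°, λ=12.401817°, h=3314.401 m

start: X=2212699.3061, Y=486841.5942, Z=5946308.6283 m
→ Helmert⁻¹: X=2212748.9048, Y=486296.4125, Z=5945889.4747
→ Helmert⁻¹: X=2212634.8911, Y=486552.8926, Z=5945780.2491
→ geod (Bowring, a=6378137.000): φ=69.26949900°, λ=12.40181700°, h=3314.4010 m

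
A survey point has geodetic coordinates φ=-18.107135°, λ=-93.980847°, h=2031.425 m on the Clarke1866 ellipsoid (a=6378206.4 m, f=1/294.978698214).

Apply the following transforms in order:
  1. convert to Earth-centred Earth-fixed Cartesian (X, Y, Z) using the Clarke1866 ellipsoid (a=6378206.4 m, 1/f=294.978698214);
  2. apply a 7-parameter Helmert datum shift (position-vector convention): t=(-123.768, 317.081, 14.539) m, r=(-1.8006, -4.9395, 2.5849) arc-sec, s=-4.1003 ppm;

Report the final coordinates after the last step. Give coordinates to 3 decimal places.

start: φ=-18.107135°, λ=-93.980847°, h=2031.425 m
→ ECEF (a=6378206.400, f=1/294.978698214): X=-421137.4417, Y=-6051616.3423, Z=-1970171.0562
→ Helmert 7p (PV): X=-421136.4644, Y=-6051296.9241, Z=-1970105.6963

X=-421136.464 m, Y=-6051296.924 m, Z=-1970105.696 m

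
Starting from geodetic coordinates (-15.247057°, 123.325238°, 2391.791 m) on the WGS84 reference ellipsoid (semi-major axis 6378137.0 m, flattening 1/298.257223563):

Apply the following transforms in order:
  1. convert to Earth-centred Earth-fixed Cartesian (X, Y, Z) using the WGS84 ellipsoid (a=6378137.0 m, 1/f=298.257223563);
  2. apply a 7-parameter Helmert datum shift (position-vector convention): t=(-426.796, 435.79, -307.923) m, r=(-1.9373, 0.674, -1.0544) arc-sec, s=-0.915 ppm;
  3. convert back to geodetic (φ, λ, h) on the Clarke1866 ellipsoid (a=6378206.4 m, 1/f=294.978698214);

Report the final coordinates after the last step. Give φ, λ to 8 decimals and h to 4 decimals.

φ=-15.24975499°, λ=123.32615797°, h=2991.5464 m

start: φ=-15.247057°, λ=123.325238°, h=2391.791 m
→ ECEF (a=6378137.000, f=1/298.257223563): X=-3382800.1807, Y=5144880.9894, Z=-1667119.1538
→ Helmert 7p (PV): X=-3383203.0290, Y=5145313.7062, Z=-1667462.8198
→ geod (Bowring, a=6378206.400): φ=-15.24975499°, λ=123.32615797°, h=2991.5464 m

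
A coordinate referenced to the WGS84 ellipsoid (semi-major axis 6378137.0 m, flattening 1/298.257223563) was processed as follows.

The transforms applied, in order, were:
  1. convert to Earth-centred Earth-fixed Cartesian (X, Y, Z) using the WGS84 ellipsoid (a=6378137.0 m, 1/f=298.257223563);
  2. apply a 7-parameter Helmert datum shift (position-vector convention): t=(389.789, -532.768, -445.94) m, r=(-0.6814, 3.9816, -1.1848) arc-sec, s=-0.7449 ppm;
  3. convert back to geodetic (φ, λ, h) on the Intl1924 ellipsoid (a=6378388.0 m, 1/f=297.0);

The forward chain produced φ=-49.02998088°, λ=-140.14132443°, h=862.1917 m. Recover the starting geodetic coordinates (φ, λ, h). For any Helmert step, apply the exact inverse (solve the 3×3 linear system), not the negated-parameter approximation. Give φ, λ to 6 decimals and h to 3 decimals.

φ=-49.027794°, λ=-140.149358°, h=701.920 m

start: φ=-49.029981°, λ=-140.141324°, h=862.192 m
→ ECEF (a=6378388.000, f=1/297.0): X=-3216883.2621, Y=-2685792.0493, Z=-4793487.4068
→ Helmert⁻¹: X=-3217167.5001, Y=-2685263.9270, Z=-4793116.0100
→ geod (Bowring, a=6378137.000): φ=-49.02779400°, λ=-140.14935800°, h=701.9200 m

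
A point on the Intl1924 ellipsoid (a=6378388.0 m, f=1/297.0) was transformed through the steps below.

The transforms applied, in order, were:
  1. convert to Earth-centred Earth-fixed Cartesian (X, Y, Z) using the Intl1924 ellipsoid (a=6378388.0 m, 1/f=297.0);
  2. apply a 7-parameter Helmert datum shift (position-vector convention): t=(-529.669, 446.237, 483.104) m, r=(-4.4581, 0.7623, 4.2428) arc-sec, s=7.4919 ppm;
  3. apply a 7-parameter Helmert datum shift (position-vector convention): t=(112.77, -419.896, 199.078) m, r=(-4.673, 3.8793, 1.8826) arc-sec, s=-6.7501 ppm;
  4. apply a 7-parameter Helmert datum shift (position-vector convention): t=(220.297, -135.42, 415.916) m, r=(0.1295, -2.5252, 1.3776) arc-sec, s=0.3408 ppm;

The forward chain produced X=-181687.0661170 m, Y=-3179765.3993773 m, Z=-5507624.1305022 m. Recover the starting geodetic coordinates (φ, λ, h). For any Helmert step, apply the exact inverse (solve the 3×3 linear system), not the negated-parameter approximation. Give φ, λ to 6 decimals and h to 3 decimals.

φ=-60.135610°, λ=-93.268136°, h=832.642 m

start: X=-181687.0661, Y=-3179765.3994, Z=-5507624.1305 m
→ Helmert⁻¹: X=-181995.9694, Y=-3179631.1384, Z=-5508033.9450
→ Helmert⁻¹: X=-182035.3872, Y=-3179106.2476, Z=-5508345.6517
→ Helmert⁻¹: X=-181549.3984, Y=-3179405.8639, Z=-5508856.8734
→ geod (Bowring, a=6378388.000): φ=-60.13561000°, λ=-93.26813600°, h=832.6420 m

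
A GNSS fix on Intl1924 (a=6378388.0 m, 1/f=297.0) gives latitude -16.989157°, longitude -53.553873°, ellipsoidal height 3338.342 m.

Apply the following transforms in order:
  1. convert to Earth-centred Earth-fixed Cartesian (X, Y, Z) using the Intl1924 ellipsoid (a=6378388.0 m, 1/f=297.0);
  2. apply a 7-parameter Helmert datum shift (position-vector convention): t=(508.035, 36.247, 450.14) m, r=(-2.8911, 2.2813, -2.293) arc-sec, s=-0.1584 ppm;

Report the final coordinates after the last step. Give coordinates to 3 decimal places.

X=3627197.366 m, Y=-4910971.240 m, Z=-1852204.468 m

start: φ=-16.989157°, λ=-53.553873°, h=3338.342 m
→ ECEF (a=6378388.000, f=1/297.0): X=3626764.9898, Y=-4910941.9792, Z=-1852683.6231
→ Helmert 7p (PV): X=3627197.3657, Y=-4910971.2403, Z=-1852204.4679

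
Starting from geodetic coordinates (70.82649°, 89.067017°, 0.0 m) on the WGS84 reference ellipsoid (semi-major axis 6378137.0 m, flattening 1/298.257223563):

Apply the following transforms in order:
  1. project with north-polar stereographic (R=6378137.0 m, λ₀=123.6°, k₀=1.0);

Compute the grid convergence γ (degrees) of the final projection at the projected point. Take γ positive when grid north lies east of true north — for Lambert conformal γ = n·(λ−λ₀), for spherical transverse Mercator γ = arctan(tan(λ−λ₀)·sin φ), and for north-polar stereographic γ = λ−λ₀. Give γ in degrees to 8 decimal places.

start: φ=70.826490°, λ=89.067017°, h=0.000 m
→ into stereo (λ₀=123.6°): φ=70.82649000°, λ−λ₀=-34.53298300°
convergence γ = -34.53298300°

-34.53298300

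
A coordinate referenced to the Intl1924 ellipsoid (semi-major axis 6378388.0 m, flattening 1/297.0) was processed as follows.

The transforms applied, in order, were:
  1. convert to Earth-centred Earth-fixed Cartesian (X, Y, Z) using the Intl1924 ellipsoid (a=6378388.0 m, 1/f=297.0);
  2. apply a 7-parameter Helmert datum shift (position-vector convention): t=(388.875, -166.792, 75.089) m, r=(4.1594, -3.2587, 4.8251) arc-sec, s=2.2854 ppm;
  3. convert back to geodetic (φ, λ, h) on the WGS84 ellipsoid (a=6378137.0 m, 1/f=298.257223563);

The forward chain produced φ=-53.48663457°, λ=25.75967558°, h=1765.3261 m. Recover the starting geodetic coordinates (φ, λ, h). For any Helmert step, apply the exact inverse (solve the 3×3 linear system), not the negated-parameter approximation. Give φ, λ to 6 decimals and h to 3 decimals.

φ=-53.491142°, λ=25.762275°, h=1454.305 m

start: φ=-53.486635°, λ=25.759676°, h=1765.326 m
→ ECEF (a=6378137.000, f=1/298.257223563): X=3426282.9533, Y=1653355.9814, Z=-5104371.3362
→ Helmert⁻¹: X=3425844.2804, Y=1653335.9202, Z=-5104522.2233
→ geod (Bowring, a=6378388.000): φ=-53.49114200°, λ=25.76227500°, h=1454.3050 m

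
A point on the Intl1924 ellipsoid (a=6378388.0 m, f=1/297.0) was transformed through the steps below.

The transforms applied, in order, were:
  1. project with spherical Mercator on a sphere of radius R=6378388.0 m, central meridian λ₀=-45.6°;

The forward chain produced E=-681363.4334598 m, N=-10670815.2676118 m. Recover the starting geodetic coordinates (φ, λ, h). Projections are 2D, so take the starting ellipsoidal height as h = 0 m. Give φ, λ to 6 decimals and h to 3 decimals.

φ=-68.739671°, λ=-51.720551°, h=0.000 m

start: E=-681363.4335, N=-10670815.2676 m
→ merc⁻¹: φ=-68.73967100°, λ=-51.72055100°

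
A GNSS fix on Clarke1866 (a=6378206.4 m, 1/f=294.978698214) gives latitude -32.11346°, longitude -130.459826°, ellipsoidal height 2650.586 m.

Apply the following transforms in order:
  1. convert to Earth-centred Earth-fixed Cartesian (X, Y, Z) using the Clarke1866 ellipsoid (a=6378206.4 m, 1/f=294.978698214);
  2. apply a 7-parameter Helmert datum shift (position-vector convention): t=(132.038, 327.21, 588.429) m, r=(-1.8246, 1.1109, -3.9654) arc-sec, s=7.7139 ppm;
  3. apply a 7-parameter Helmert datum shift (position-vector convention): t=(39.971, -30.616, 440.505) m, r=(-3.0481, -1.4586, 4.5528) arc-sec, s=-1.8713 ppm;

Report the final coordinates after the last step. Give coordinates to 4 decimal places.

start: φ=-32.113460°, λ=-130.459826°, h=2650.586 m
→ ECEF (a=6378206.400, f=1/294.978698214): X=-3510460.7440, Y=-4116061.9990, Z=-3372323.4823
→ Helmert 7p (PV): X=-3510453.0793, Y=-4115728.8830, Z=-3371705.7497
→ Helmert 7p (PV): X=-3510291.8515, Y=-4115879.1075, Z=-3371222.9388

X=-3510291.8515 m, Y=-4115879.1075 m, Z=-3371222.9388 m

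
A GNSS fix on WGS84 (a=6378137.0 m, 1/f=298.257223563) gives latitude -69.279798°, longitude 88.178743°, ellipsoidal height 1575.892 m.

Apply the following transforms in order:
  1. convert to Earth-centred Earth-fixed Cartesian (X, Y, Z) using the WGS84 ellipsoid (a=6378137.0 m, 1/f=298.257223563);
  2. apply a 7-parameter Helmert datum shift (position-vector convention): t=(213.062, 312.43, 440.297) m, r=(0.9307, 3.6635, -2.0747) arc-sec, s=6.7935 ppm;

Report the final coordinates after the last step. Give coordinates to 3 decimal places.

X=72078.153 m, Y=2263019.382 m, Z=-5944152.131 m

start: φ=-69.279798°, λ=88.178743°, h=1575.892 m
→ ECEF (a=6378137.000, f=1/298.257223563): X=71947.4257, Y=2262665.4814, Z=-5944560.9751
→ Helmert 7p (PV): X=72078.1525, Y=2263019.3821, Z=-5944152.1308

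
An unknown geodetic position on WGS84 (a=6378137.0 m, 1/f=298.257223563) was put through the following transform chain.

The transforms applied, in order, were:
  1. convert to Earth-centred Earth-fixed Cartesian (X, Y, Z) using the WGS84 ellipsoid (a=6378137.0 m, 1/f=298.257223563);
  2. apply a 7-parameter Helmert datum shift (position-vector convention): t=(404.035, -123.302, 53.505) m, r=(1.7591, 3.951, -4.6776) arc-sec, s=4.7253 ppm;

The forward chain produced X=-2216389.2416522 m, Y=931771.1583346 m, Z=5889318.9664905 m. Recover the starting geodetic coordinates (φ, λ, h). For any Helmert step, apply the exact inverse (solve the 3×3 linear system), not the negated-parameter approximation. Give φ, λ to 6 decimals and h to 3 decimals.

start: X=-2216389.2417, Y=931771.1583, Z=5889318.9665 m
→ Helmert⁻¹: X=-2216916.7421, Y=931890.0075, Z=5889187.2206
→ geod (Bowring, a=6378137.000): φ=67.92197100°, λ=157.20035100°, h=1467.5070 m

φ=67.921971°, λ=157.200351°, h=1467.507 m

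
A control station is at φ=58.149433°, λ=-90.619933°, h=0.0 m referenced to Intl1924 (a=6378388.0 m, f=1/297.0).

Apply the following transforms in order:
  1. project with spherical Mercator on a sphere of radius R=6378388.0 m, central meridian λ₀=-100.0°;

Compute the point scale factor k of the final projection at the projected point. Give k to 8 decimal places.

1.89499574

start: φ=58.149433°, λ=-90.619933°, h=0.000 m
→ into merc (λ₀=-100.0°): φ=58.14943300°, λ−λ₀=9.38006700°
scale k = 1.89499574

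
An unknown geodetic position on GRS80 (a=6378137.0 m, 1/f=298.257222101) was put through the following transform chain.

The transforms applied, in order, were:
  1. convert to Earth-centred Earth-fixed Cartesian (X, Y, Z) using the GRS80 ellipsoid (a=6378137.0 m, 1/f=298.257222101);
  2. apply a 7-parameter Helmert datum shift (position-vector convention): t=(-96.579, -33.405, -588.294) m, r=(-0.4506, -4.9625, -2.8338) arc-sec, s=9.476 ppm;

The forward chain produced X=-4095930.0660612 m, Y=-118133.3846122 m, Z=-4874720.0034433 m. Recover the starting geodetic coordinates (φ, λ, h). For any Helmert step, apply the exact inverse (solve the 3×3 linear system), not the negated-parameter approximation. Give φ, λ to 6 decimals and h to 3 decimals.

φ=-50.135264°, λ=-178.347790°, h=2007.369 m

start: X=-4095930.0661, Y=-118133.3846, Z=-4874720.0034 m
→ Helmert⁻¹: X=-4095910.3148, Y=-118144.4852, Z=-4873987.2377
→ geod (Bowring, a=6378137.000): φ=-50.13526400°, λ=-178.34779000°, h=2007.3690 m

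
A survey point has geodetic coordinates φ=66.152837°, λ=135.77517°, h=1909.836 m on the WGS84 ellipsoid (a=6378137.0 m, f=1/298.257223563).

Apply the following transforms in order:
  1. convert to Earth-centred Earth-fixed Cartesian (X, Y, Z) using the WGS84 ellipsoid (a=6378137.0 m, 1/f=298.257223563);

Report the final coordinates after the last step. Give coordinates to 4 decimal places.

start: φ=66.152837°, λ=135.775170°, h=1909.836 m
→ ECEF (a=6378137.000, f=1/298.257223563): X=-1853646.0110, Y=1804155.6102, Z=5812605.4350

X=-1853646.0110 m, Y=1804155.6102 m, Z=5812605.4350 m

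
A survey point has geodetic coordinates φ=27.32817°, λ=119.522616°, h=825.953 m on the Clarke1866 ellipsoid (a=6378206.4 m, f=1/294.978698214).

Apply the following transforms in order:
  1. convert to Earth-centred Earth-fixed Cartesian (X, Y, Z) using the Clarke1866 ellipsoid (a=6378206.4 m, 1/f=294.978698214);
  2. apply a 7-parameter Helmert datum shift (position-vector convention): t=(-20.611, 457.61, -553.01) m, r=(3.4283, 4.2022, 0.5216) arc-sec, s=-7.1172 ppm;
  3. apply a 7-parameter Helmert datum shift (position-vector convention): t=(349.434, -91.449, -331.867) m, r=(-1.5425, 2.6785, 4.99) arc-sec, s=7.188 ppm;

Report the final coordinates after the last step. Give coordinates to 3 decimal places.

start: φ=27.328170°, λ=119.522616°, h=825.953 m
→ ECEF (a=6378206.400, f=1/294.978698214): X=-2794543.6385, Y=4934793.2208, Z=2910784.0224
→ Helmert 7p (PV): X=-2794497.5386, Y=4935160.2627, Z=2910349.2482
→ Helmert 7p (PV): X=-2794249.7914, Y=4935058.4466, Z=2910037.6830

X=-2794249.791 m, Y=4935058.447 m, Z=2910037.683 m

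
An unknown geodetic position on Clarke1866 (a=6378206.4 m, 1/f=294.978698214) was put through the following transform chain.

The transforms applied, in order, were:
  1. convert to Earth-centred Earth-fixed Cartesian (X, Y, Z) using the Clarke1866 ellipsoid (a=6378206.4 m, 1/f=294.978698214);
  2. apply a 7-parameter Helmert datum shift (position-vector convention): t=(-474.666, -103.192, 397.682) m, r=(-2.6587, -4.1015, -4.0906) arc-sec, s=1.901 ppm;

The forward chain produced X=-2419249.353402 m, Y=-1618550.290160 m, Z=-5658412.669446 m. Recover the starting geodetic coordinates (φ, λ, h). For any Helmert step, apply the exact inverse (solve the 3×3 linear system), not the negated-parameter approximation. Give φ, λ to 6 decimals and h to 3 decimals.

start: X=-2419249.3534, Y=-1618550.2902, Z=-5658412.6694 m
→ Helmert⁻¹: X=-2418850.5158, Y=-1618419.0515, Z=-5658772.3571
→ geod (Bowring, a=6378206.400): φ=-62.94082200°, λ=-146.21407300°, h=2229.8690 m

φ=-62.940822°, λ=-146.214073°, h=2229.869 m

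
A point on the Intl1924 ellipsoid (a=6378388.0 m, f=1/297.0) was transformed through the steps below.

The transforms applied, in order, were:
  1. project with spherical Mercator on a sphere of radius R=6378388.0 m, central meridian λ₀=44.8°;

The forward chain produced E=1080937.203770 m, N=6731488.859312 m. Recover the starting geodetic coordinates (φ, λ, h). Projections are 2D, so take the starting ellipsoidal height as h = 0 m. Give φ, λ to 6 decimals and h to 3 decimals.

start: E=1080937.2038, N=6731488.8593 m
→ merc⁻¹: φ=51.61731100°, λ=54.50984200°

φ=51.617311°, λ=54.509842°, h=0.000 m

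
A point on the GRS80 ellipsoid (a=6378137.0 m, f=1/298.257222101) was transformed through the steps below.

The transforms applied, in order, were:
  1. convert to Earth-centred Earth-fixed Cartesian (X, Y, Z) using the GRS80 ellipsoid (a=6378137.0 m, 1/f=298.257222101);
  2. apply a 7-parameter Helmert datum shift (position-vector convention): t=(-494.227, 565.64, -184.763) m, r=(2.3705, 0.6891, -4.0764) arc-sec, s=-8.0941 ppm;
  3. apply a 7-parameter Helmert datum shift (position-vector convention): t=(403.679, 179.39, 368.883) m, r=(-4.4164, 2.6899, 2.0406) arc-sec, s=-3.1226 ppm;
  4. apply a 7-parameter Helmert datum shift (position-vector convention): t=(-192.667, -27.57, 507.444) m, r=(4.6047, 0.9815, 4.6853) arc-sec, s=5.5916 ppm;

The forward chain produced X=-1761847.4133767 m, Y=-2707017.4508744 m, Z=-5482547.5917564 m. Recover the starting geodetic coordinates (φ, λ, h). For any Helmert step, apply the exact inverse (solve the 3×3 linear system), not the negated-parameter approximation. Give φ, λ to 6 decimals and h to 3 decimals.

start: X=-1761847.4134, Y=-2707017.4509, Z=-5482547.5918 m
→ Helmert⁻¹: X=-1761680.2963, Y=-2707057.1311, Z=-5482972.3268
→ Helmert⁻¹: X=-1762044.7498, Y=-2707110.1350, Z=-5483439.2738
→ Helmert⁻¹: X=-1761492.9482, Y=-2707795.5202, Z=-5483273.6586
→ geod (Bowring, a=6378137.000): φ=-59.66463400°, λ=-123.04507200°, h=1822.0500 m

φ=-59.664634°, λ=-123.045072°, h=1822.050 m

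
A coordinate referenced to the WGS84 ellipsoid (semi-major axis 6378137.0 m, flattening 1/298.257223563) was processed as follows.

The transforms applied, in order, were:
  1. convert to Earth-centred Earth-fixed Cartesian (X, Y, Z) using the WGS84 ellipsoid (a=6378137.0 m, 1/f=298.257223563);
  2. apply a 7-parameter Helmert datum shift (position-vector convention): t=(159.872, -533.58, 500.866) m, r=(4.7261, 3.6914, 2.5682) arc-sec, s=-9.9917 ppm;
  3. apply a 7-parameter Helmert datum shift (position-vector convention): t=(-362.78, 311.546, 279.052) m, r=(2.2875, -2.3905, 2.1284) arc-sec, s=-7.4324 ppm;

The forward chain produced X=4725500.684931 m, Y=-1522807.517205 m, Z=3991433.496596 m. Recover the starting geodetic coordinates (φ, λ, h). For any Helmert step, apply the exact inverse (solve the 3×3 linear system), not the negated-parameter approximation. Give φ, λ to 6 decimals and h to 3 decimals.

start: X=4725500.6849, Y=-1522807.5172, Z=3991433.4966 m
→ Helmert⁻¹: X=4725929.1281, Y=-1523134.8873, Z=3991146.2294
→ Helmert⁻¹: X=4725726.0963, Y=-1522583.9203, Z=3990804.6973
→ geod (Bowring, a=6378137.000): φ=38.98020400°, λ=-17.85844600°, h=311.2860 m

φ=38.980204°, λ=-17.858446°, h=311.286 m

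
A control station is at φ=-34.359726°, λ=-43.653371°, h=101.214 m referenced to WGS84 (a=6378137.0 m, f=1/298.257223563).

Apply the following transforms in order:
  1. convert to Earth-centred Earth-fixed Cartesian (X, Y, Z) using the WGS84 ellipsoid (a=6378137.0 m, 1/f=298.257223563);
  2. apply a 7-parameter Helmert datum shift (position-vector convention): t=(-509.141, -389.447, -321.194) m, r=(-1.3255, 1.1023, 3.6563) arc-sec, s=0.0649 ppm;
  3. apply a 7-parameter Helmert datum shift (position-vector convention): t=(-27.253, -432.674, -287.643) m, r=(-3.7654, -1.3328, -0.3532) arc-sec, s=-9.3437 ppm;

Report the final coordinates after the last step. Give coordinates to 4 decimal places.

X=3813158.3238 m, Y=-3639302.4033 m, Z=-3579995.9280 m

start: φ=-34.359726°, λ=-43.653371°, h=101.214 m
→ ECEF (a=6378137.000, f=1/298.257223563): X=3813667.8320, Y=-3638486.7662, Z=-3579514.3747
→ Helmert 7p (PV): X=3813204.3059, Y=-3638831.8501, Z=-3579832.7999
→ Helmert 7p (PV): X=3813158.3238, Y=-3639302.4033, Z=-3579995.9280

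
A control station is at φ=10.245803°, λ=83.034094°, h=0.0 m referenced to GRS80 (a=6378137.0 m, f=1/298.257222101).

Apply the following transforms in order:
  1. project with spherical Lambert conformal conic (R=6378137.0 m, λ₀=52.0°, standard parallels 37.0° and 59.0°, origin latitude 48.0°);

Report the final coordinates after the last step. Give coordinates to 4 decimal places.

E=3948844.9419 m, N=-3608010.3966 m

start: φ=10.245803°, λ=83.034094°, h=0.000 m
→ lcc (R=6378137.0, λ₀=52.0°): E=3948844.9419, N=-3608010.3966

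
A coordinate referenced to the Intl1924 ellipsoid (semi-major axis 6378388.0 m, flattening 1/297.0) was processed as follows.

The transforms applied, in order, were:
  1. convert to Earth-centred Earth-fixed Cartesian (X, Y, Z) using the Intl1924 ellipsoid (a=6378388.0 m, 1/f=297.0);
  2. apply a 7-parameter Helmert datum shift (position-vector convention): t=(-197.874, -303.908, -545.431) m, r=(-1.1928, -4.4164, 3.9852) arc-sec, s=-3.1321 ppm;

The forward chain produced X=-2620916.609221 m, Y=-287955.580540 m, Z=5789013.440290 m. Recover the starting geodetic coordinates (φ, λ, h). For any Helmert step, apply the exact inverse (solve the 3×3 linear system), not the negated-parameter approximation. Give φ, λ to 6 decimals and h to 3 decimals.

start: X=-2620916.6092, Y=-287955.5805, Z=5789013.4403 m
→ Helmert⁻¹: X=-2620608.5373, Y=-287635.4219, Z=5789631.4521
→ geod (Bowring, a=6378388.000): φ=65.66295900°, λ=-173.73634400°, h=1030.9910 m

φ=65.662959°, λ=-173.736344°, h=1030.991 m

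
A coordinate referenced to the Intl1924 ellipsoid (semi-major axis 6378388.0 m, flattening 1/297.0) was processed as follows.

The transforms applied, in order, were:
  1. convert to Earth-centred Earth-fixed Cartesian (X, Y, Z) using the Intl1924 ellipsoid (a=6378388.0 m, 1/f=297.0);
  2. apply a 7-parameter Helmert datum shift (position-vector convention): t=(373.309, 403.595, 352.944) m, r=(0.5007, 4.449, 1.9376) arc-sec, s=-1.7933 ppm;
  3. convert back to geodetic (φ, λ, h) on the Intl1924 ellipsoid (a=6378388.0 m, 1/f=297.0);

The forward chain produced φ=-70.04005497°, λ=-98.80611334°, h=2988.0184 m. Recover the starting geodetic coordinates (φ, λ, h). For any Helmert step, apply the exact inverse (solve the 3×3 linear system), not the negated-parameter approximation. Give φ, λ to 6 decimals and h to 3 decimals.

φ=-70.037346°, λ=-98.811306°, h=3486.856 m

start: φ=-70.040055°, λ=-98.806113°, h=2988.018 m
→ ECEF (a=6378388.000, f=1/297.0): X=-334483.2182, Y=-2159106.3415, Z=-5975515.4447
→ Helmert⁻¹: X=-334748.5178, Y=-2159525.1708, Z=-5975881.0834
→ geod (Bowring, a=6378388.000): φ=-70.03734600°, λ=-98.81130600°, h=3486.8560 m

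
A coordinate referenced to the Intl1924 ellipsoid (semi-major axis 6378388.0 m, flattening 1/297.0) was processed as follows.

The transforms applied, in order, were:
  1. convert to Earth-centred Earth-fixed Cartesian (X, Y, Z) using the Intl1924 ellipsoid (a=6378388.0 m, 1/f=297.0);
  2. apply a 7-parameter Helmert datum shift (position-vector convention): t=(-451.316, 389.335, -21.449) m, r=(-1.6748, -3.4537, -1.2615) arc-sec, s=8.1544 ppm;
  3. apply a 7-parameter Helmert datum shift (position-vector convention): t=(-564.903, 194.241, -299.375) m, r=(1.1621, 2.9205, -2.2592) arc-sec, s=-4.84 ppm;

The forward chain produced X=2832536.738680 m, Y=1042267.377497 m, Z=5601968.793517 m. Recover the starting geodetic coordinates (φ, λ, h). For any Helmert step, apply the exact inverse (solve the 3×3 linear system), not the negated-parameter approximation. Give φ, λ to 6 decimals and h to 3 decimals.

φ=61.841618°, λ=20.185305°, h=2196.297 m

start: X=2832536.7387, Y=1042267.3775, Z=5601968.7935 m
→ Helmert⁻¹: X=2833024.6162, Y=1042140.7737, Z=5602329.5249
→ Helmert⁻¹: X=2833540.2604, Y=1041714.7851, Z=5602266.3040
→ geod (Bowring, a=6378388.000): φ=61.84161800°, λ=20.18530500°, h=2196.2970 m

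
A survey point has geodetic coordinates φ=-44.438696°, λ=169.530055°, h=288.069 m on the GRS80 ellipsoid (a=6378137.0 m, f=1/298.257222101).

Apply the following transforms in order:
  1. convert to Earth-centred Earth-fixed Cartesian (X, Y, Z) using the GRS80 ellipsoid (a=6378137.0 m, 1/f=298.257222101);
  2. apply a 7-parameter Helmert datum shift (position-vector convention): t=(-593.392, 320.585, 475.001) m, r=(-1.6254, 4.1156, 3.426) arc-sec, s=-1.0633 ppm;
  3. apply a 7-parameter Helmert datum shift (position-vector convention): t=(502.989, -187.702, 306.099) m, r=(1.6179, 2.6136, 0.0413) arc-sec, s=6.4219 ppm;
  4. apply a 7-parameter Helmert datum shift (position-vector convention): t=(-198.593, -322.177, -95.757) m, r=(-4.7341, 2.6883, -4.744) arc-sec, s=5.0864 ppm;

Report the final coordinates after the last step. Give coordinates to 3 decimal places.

X=-4486269.213 m, Y=828693.350 m, Z=-4442403.825 m

start: φ=-44.438696°, λ=169.530055°, h=288.069 m
→ ECEF (a=6378137.000, f=1/298.257222101): X=-4485735.6420, Y=828948.3364, Z=-4443228.5311
→ Helmert 7p (PV): X=-4486426.6885, Y=829158.5200, Z=-4442665.8341
→ Helmert 7p (PV): X=-4486008.9707, Y=829010.0920, Z=-4442324.9134
→ Helmert 7p (PV): X=-4486269.2126, Y=828693.3497, Z=-4442403.8255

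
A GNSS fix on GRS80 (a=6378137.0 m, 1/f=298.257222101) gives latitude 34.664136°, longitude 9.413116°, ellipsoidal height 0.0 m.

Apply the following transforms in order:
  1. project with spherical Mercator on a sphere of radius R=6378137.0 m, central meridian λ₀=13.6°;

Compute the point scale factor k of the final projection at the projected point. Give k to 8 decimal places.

start: φ=34.664136°, λ=9.413116°, h=0.000 m
→ into merc (λ₀=13.6°): φ=34.66413600°, λ−λ₀=-4.18688400°
scale k = 1.21580515

1.21580515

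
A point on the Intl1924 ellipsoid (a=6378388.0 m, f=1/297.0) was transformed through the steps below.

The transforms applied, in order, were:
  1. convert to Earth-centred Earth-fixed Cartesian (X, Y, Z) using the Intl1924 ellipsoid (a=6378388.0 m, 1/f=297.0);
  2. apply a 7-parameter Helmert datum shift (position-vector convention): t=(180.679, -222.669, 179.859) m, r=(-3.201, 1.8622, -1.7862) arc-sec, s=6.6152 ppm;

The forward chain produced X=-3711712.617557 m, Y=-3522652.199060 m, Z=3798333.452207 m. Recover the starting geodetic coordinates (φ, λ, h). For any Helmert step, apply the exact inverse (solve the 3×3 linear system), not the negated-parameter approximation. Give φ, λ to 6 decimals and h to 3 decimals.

start: X=-3711712.6176, Y=-3522652.1991, Z=3798333.4522 m
→ Helmert⁻¹: X=-3711872.5274, Y=-3522497.3139, Z=3798040.2911
→ geod (Bowring, a=6378388.000): φ=36.76815000°, λ=-136.49949800°, h=1948.7180 m

φ=36.768150°, λ=-136.499498°, h=1948.718 m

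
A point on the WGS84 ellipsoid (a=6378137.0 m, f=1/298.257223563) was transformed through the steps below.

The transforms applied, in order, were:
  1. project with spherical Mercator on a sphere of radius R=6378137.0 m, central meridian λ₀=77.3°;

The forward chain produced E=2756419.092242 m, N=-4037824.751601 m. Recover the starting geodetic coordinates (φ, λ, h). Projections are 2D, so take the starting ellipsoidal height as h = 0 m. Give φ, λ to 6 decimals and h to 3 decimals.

φ=-34.067169°, λ=102.061334°, h=0.000 m

start: E=2756419.0922, N=-4037824.7516 m
→ merc⁻¹: φ=-34.06716900°, λ=102.06133400°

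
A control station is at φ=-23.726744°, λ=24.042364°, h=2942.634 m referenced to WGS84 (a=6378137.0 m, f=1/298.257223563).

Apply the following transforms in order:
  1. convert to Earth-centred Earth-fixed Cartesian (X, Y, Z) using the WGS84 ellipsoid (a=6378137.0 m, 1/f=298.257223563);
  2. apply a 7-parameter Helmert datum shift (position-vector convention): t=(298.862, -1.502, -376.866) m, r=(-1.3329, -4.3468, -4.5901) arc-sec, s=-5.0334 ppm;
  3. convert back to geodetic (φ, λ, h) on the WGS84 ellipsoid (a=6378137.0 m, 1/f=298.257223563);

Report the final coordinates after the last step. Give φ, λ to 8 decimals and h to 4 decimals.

φ=-23.72791320°, λ=24.03951970°, h=3311.2249 m

start: φ=-23.726744°, λ=24.042364°, h=2942.634 m
→ ECEF (a=6378137.000, f=1/298.257223563): X=5337808.9067, Y=2381276.2841, Z=-2551789.9358
→ Helmert 7p (PV): X=5338187.6685, Y=2381127.5224, Z=-2552056.8578
→ geod (Bowring, a=6378137.000): φ=-23.72791320°, λ=24.03951970°, h=3311.2249 m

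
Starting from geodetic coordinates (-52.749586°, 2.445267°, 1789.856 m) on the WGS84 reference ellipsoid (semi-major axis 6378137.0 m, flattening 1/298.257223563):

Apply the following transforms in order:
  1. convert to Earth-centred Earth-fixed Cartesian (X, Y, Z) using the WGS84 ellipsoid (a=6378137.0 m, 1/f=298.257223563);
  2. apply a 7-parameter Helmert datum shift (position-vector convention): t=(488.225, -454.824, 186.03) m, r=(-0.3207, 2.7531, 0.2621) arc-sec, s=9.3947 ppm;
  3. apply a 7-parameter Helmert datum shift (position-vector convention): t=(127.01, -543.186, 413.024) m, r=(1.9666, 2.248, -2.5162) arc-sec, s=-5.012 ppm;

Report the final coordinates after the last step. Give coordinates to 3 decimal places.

X=3866969.561 m, Y=164113.599 m, Z=-5054664.375 m

start: φ=-52.749586°, λ=2.445267°, h=1789.856 m
→ ECEF (a=6378137.000, f=1/298.257223563): X=3866458.1502, Y=165112.8053, Z=-5055148.8349
→ Helmert 7p (PV): X=3866915.0159, Y=164656.5858, Z=-5055062.1609
→ Helmert 7p (PV): X=3866969.5606, Y=164113.5993, Z=-5054664.3748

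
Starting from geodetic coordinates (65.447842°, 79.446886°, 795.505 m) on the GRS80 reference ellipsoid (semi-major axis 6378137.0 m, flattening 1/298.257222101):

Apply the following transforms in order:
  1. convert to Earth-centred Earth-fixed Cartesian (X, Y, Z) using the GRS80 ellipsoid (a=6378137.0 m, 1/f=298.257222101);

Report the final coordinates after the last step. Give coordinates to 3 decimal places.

X=486795.969 m, Y=2612995.267 m, Z=5779358.762 m

start: φ=65.447842°, λ=79.446886°, h=795.505 m
→ ECEF (a=6378137.000, f=1/298.257222101): X=486795.9690, Y=2612995.2672, Z=5779358.7616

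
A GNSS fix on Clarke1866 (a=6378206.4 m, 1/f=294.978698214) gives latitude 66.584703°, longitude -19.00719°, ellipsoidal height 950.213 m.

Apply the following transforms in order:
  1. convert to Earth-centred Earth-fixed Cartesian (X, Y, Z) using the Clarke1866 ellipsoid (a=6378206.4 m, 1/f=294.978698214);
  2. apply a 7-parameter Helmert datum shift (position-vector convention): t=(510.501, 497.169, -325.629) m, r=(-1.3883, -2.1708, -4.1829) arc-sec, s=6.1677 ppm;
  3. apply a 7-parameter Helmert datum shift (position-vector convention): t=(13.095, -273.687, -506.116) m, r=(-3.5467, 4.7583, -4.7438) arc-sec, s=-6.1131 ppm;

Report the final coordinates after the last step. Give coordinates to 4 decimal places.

start: φ=66.584703°, λ=-19.007190°, h=950.213 m
→ ECEF (a=6378206.400, f=1/294.978698214): X=2403674.7719, Y=-827989.0094, Z=5830845.6793
→ Helmert 7p (PV): X=2404121.9408, Y=-827506.4465, Z=5830586.8833
→ Helmert 7p (PV): X=2404235.8121, Y=-827730.1103, Z=5830003.8931

X=2404235.8121 m, Y=-827730.1103 m, Z=5830003.8931 m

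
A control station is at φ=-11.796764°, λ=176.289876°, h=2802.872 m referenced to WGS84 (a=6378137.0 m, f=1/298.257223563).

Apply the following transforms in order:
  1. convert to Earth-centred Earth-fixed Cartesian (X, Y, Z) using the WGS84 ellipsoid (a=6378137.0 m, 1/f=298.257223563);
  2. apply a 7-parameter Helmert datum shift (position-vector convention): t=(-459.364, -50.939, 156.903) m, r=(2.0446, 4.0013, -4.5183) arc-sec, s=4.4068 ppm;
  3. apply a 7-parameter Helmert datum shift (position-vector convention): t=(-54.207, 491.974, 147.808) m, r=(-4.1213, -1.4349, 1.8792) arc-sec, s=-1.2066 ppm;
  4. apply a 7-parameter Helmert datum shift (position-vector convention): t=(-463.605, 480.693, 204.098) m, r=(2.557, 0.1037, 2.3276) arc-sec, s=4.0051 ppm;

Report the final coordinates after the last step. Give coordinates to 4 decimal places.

X=-6234986.9925 m, Y=405174.5857 m, Z=-1295395.2164 m

start: φ=-11.796764°, λ=176.289876°, h=2802.872 m
→ ECEF (a=6378137.000, f=1/298.257223563): X=-6233948.7230, Y=404237.5202, Z=-1295976.3302
→ Helmert 7p (PV): X=-6234451.8443, Y=404337.7664, Z=-1295700.1994
→ Helmert 7p (PV): X=-6234493.1990, Y=404746.5640, Z=-1295602.2774
→ Helmert 7p (PV): X=-6234986.9925, Y=405174.5857, Z=-1295395.2164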